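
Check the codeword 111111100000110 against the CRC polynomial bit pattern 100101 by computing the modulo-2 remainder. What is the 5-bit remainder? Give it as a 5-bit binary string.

Modulo-2 division of 111111100000110 by 100101:
  pos 0: 111111 XOR 100101 = 011010
  pos 1: 110101 XOR 100101 = 010000
  pos 2: 100000 XOR 100101 = 000101
  pos 5: 101000 XOR 100101 = 001101
  pos 7: 110101 XOR 100101 = 010000
  pos 8: 100001 XOR 100101 = 000100
Remainder = 01000 (nonzero — an error is detected).

01000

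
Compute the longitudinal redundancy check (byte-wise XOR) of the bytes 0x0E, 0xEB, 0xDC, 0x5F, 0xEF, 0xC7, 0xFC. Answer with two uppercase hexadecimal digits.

XOR the bytes together:
  start with 0x0E
  0x0E ⊕ 0xEB = 0xE5
  0xE5 ⊕ 0xDC = 0x39
  0x39 ⊕ 0x5F = 0x66
  0x66 ⊕ 0xEF = 0x89
  0x89 ⊕ 0xC7 = 0x4E
  0x4E ⊕ 0xFC = 0xB2

B2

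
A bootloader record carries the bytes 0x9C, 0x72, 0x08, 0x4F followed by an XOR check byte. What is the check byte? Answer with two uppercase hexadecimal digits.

A9

XOR the bytes together:
  start with 0x9C
  0x9C ⊕ 0x72 = 0xEE
  0xEE ⊕ 0x08 = 0xE6
  0xE6 ⊕ 0x4F = 0xA9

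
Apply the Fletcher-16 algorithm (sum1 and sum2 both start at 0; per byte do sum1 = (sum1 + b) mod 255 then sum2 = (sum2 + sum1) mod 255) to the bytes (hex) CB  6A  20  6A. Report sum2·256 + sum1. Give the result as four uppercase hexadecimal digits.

19C0

Running sums (mod 255):
  after byte 0 (CB): sum1=203, sum2=203
  after byte 1 (6A): sum1=54, sum2=2
  after byte 2 (20): sum1=86, sum2=88
  after byte 3 (6A): sum1=192, sum2=25
Checksum = sum2·256 + sum1 = 25·256 + 192 = 6592 = 0x19C0.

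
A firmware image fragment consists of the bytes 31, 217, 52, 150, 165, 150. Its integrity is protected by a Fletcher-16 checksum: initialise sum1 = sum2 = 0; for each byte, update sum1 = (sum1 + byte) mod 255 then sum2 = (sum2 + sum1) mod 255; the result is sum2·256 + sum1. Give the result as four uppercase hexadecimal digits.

7200

Running sums (mod 255):
  after byte 0 (31): sum1=31, sum2=31
  after byte 1 (217): sum1=248, sum2=24
  after byte 2 (52): sum1=45, sum2=69
  after byte 3 (150): sum1=195, sum2=9
  after byte 4 (165): sum1=105, sum2=114
  after byte 5 (150): sum1=0, sum2=114
Checksum = sum2·256 + sum1 = 114·256 + 0 = 29184 = 0x7200.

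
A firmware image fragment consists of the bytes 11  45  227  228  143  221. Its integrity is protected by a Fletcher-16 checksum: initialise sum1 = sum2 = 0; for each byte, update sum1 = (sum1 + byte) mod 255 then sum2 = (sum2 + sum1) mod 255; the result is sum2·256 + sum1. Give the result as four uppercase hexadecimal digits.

5F6E

Running sums (mod 255):
  after byte 0 (11): sum1=11, sum2=11
  after byte 1 (45): sum1=56, sum2=67
  after byte 2 (227): sum1=28, sum2=95
  after byte 3 (228): sum1=1, sum2=96
  after byte 4 (143): sum1=144, sum2=240
  after byte 5 (221): sum1=110, sum2=95
Checksum = sum2·256 + sum1 = 95·256 + 110 = 24430 = 0x5F6E.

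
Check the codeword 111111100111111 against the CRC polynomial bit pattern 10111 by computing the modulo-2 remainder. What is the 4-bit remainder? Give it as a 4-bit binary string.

Modulo-2 division of 111111100111111 by 10111:
  pos 0: 11111 XOR 10111 = 01000
  pos 1: 10001 XOR 10111 = 00110
  pos 3: 11010 XOR 10111 = 01101
  pos 4: 11010 XOR 10111 = 01101
  pos 5: 11011 XOR 10111 = 01100
  pos 6: 11001 XOR 10111 = 01110
  pos 7: 11101 XOR 10111 = 01010
  pos 8: 10101 XOR 10111 = 00010
Remainder = 1011 (nonzero — an error is detected).

1011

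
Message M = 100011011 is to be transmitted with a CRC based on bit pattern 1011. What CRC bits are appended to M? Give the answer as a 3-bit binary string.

111

Append 3 zeros: 100011011000. Divide by 1011 (XOR where the leading bit is 1):
  pos 0: 1000 XOR 1011 = 0011
  pos 2: 1111 XOR 1011 = 0100
  pos 3: 1000 XOR 1011 = 0011
  pos 5: 1111 XOR 1011 = 0100
  pos 6: 1000 XOR 1011 = 0011
  pos 8: 1100 XOR 1011 = 0111
Remainder (last 3 bits) = 111. This is the CRC / FCS.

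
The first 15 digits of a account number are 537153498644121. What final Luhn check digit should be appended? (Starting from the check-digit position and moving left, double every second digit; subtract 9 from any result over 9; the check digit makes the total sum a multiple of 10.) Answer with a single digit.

8

Partial digits right→left: 1 2 1 4 4 6 8 9 4 3 5 1 7 3 5
Double every second digit counting from the check-digit position (so the 1st, 3rd, 5th, ... of the partial from the right).
  doubled (with −9 where >9): 2 2 8 7 8 1 5 1 → sum 34
  kept as-is: 2 4 6 9 3 1 3 → sum 28
Total = 34 + 28 = 62.
Check digit = (10 − (62 mod 10)) mod 10 = 8.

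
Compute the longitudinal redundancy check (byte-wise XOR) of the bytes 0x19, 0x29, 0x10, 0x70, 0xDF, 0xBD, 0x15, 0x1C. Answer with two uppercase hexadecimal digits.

3B

XOR the bytes together:
  start with 0x19
  0x19 ⊕ 0x29 = 0x30
  0x30 ⊕ 0x10 = 0x20
  0x20 ⊕ 0x70 = 0x50
  0x50 ⊕ 0xDF = 0x8F
  0x8F ⊕ 0xBD = 0x32
  0x32 ⊕ 0x15 = 0x27
  0x27 ⊕ 0x1C = 0x3B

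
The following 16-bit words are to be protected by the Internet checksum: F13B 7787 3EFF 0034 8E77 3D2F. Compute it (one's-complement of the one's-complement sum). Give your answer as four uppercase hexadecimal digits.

8C62

One's-complement addition (fold any carry out of bit 15 back into bit 0):
  0xF13B + 0x7787 = 0x168C2 → wrap carry → 0x68C3
  0x68C3 + 0x3EFF = 0x0A7C2
  0xA7C2 + 0x0034 = 0x0A7F6
  0xA7F6 + 0x8E77 = 0x1366D → wrap carry → 0x366E
  0x366E + 0x3D2F = 0x0739D
One's-complement sum = 0x739D.
Checksum = ~0x739D & 0xFFFF = 0x8C62.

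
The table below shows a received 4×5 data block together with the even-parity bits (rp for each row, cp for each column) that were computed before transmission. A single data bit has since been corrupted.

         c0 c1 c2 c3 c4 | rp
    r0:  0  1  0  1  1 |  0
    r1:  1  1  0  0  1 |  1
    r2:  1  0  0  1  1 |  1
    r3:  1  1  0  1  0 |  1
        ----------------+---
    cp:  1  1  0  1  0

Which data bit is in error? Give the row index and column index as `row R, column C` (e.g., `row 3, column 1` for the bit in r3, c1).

Recompute each row's even parity and compare to rp:
  r0: data parity 1, sent rp 0 → mismatch
  r1: data parity 1, sent rp 1 → ok
  r2: data parity 1, sent rp 1 → ok
  r3: data parity 1, sent rp 1 → ok
Recompute each column's even parity and compare to cp:
  c0: data parity 1, sent cp 1 → ok
  c1: data parity 1, sent cp 1 → ok
  c2: data parity 0, sent cp 0 → ok
  c3: data parity 1, sent cp 1 → ok
  c4: data parity 1, sent cp 0 → mismatch
Exactly one row (r0) and one column (c4) fail → the flipped bit is at their intersection.

row 0, column 4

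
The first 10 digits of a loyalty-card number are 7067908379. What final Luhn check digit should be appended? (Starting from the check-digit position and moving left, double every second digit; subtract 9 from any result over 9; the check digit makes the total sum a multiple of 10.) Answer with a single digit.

Partial digits right→left: 9 7 3 8 0 9 7 6 0 7
Double every second digit counting from the check-digit position (so the 1st, 3rd, 5th, ... of the partial from the right).
  doubled (with −9 where >9): 9 6 0 5 0 → sum 20
  kept as-is: 7 8 9 6 7 → sum 37
Total = 20 + 37 = 57.
Check digit = (10 − (57 mod 10)) mod 10 = 3.

3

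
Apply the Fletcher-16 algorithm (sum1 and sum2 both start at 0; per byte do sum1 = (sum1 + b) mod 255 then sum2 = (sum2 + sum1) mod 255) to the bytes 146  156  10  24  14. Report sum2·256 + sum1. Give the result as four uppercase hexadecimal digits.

Running sums (mod 255):
  after byte 0 (146): sum1=146, sum2=146
  after byte 1 (156): sum1=47, sum2=193
  after byte 2 (10): sum1=57, sum2=250
  after byte 3 (24): sum1=81, sum2=76
  after byte 4 (14): sum1=95, sum2=171
Checksum = sum2·256 + sum1 = 171·256 + 95 = 43871 = 0xAB5F.

AB5F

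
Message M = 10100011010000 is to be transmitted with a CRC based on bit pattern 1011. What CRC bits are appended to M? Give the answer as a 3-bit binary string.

Append 3 zeros: 10100011010000000. Divide by 1011 (XOR where the leading bit is 1):
  pos 0: 1010 XOR 1011 = 0001
  pos 3: 1001 XOR 1011 = 0010
  pos 5: 1010 XOR 1011 = 0001
  pos 8: 1100 XOR 1011 = 0111
  pos 9: 1110 XOR 1011 = 0101
  pos 10: 1010 XOR 1011 = 0001
  pos 13: 1000 XOR 1011 = 0011
Remainder (last 3 bits) = 011. This is the CRC / FCS.

011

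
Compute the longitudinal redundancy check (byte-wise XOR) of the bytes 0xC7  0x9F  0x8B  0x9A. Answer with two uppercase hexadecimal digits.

XOR the bytes together:
  start with 0xC7
  0xC7 ⊕ 0x9F = 0x58
  0x58 ⊕ 0x8B = 0xD3
  0xD3 ⊕ 0x9A = 0x49

49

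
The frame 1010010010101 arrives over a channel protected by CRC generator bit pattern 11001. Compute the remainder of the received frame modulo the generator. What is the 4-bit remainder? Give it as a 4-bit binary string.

Modulo-2 division of 1010010010101 by 11001:
  pos 0: 10100 XOR 11001 = 01101
  pos 1: 11011 XOR 11001 = 00010
  pos 4: 10001 XOR 11001 = 01000
  pos 5: 10000 XOR 11001 = 01001
  pos 6: 10011 XOR 11001 = 01010
  pos 7: 10100 XOR 11001 = 01101
  pos 8: 11011 XOR 11001 = 00010
Remainder = 0010 (nonzero — an error is detected).

0010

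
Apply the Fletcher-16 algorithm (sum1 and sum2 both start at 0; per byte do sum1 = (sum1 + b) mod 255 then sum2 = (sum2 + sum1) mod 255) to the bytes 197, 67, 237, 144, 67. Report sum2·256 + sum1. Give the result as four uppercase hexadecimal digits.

18CA

Running sums (mod 255):
  after byte 0 (197): sum1=197, sum2=197
  after byte 1 (67): sum1=9, sum2=206
  after byte 2 (237): sum1=246, sum2=197
  after byte 3 (144): sum1=135, sum2=77
  after byte 4 (67): sum1=202, sum2=24
Checksum = sum2·256 + sum1 = 24·256 + 202 = 6346 = 0x18CA.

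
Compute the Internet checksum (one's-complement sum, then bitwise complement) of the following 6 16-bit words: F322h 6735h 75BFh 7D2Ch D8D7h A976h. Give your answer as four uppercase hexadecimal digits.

One's-complement addition (fold any carry out of bit 15 back into bit 0):
  0xF322 + 0x6735 = 0x15A57 → wrap carry → 0x5A58
  0x5A58 + 0x75BF = 0x0D017
  0xD017 + 0x7D2C = 0x14D43 → wrap carry → 0x4D44
  0x4D44 + 0xD8D7 = 0x1261B → wrap carry → 0x261C
  0x261C + 0xA976 = 0x0CF92
One's-complement sum = 0xCF92.
Checksum = ~0xCF92 & 0xFFFF = 0x306D.

306D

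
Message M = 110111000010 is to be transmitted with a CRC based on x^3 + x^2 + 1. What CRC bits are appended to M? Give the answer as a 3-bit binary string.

110

Append 3 zeros: 110111000010000. Divide by 1101 (XOR where the leading bit is 1):
  pos 0: 1101 XOR 1101 = 0000
  pos 4: 1100 XOR 1101 = 0001
  pos 7: 1001 XOR 1101 = 0100
  pos 8: 1000 XOR 1101 = 0101
  pos 9: 1010 XOR 1101 = 0111
  pos 10: 1110 XOR 1101 = 0011
Remainder (last 3 bits) = 110. This is the CRC / FCS.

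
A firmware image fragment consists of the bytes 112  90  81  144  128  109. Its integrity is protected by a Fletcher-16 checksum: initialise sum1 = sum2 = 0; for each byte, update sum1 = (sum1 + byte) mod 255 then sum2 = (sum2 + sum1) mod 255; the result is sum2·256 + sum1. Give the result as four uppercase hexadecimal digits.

Running sums (mod 255):
  after byte 0 (112): sum1=112, sum2=112
  after byte 1 (90): sum1=202, sum2=59
  after byte 2 (81): sum1=28, sum2=87
  after byte 3 (144): sum1=172, sum2=4
  after byte 4 (128): sum1=45, sum2=49
  after byte 5 (109): sum1=154, sum2=203
Checksum = sum2·256 + sum1 = 203·256 + 154 = 52122 = 0xCB9A.

CB9A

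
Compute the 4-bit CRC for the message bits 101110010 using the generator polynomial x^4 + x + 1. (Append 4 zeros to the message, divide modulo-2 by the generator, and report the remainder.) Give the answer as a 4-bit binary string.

Append 4 zeros: 1011100100000. Divide by 10011 (XOR where the leading bit is 1):
  pos 0: 10111 XOR 10011 = 00100
  pos 2: 10000 XOR 10011 = 00011
  pos 5: 11100 XOR 10011 = 01111
  pos 6: 11110 XOR 10011 = 01101
  pos 7: 11010 XOR 10011 = 01001
  pos 8: 10010 XOR 10011 = 00001
Remainder (last 4 bits) = 0001. This is the CRC / FCS.

0001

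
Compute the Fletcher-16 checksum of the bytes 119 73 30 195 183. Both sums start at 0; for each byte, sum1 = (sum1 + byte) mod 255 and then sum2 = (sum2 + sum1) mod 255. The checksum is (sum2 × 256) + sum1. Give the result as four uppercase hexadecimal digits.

145A

Running sums (mod 255):
  after byte 0 (119): sum1=119, sum2=119
  after byte 1 (73): sum1=192, sum2=56
  after byte 2 (30): sum1=222, sum2=23
  after byte 3 (195): sum1=162, sum2=185
  after byte 4 (183): sum1=90, sum2=20
Checksum = sum2·256 + sum1 = 20·256 + 90 = 5210 = 0x145A.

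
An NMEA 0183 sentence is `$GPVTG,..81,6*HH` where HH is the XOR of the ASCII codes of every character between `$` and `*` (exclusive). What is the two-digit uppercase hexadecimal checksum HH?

XOR the ASCII codes of the payload characters:
  'G' = 0x47 → acc = 0x47
  'P' = 0x50 → acc = 0x17
  'V' = 0x56 → acc = 0x41
  'T' = 0x54 → acc = 0x15
  'G' = 0x47 → acc = 0x52
  ',' = 0x2C → acc = 0x7E
  '.' = 0x2E → acc = 0x50
  '.' = 0x2E → acc = 0x7E
  '8' = 0x38 → acc = 0x46
  '1' = 0x31 → acc = 0x77
  ',' = 0x2C → acc = 0x5B
  '6' = 0x36 → acc = 0x6D
Checksum = 0x6D.

6D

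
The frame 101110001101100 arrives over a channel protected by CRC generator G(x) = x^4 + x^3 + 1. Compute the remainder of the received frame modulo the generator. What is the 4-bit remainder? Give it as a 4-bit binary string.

0000

Modulo-2 division of 101110001101100 by 11001:
  pos 0: 10111 XOR 11001 = 01110
  pos 1: 11100 XOR 11001 = 00101
  pos 3: 10100 XOR 11001 = 01101
  pos 4: 11011 XOR 11001 = 00010
  pos 7: 10101 XOR 11001 = 01100
  pos 8: 11001 XOR 11001 = 00000
Remainder = 0000 (zero — the frame passes the CRC check).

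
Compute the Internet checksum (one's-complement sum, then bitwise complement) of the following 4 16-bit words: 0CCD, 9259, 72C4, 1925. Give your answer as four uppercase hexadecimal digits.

D4EF

One's-complement addition (fold any carry out of bit 15 back into bit 0):
  0x0CCD + 0x9259 = 0x09F26
  0x9F26 + 0x72C4 = 0x111EA → wrap carry → 0x11EB
  0x11EB + 0x1925 = 0x02B10
One's-complement sum = 0x2B10.
Checksum = ~0x2B10 & 0xFFFF = 0xD4EF.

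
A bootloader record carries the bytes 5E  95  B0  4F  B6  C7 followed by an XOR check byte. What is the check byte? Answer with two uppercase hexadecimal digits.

45

XOR the bytes together:
  start with 0x5E
  0x5E ⊕ 0x95 = 0xCB
  0xCB ⊕ 0xB0 = 0x7B
  0x7B ⊕ 0x4F = 0x34
  0x34 ⊕ 0xB6 = 0x82
  0x82 ⊕ 0xC7 = 0x45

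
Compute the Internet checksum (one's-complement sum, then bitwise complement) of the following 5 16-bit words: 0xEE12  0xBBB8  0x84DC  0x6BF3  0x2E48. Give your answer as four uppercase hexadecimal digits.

One's-complement addition (fold any carry out of bit 15 back into bit 0):
  0xEE12 + 0xBBB8 = 0x1A9CA → wrap carry → 0xA9CB
  0xA9CB + 0x84DC = 0x12EA7 → wrap carry → 0x2EA8
  0x2EA8 + 0x6BF3 = 0x09A9B
  0x9A9B + 0x2E48 = 0x0C8E3
One's-complement sum = 0xC8E3.
Checksum = ~0xC8E3 & 0xFFFF = 0x371C.

371C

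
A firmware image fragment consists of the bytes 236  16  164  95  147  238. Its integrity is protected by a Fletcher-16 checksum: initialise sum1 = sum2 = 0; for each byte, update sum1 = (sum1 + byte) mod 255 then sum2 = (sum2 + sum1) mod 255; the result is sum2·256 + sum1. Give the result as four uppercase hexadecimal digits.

Running sums (mod 255):
  after byte 0 (236): sum1=236, sum2=236
  after byte 1 (16): sum1=252, sum2=233
  after byte 2 (164): sum1=161, sum2=139
  after byte 3 (95): sum1=1, sum2=140
  after byte 4 (147): sum1=148, sum2=33
  after byte 5 (238): sum1=131, sum2=164
Checksum = sum2·256 + sum1 = 164·256 + 131 = 42115 = 0xA483.

A483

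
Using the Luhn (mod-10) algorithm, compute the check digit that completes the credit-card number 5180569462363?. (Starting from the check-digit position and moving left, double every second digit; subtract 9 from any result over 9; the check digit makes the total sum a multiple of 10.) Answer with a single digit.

Partial digits right→left: 3 6 3 2 6 4 9 6 5 0 8 1 5
Double every second digit counting from the check-digit position (so the 1st, 3rd, 5th, ... of the partial from the right).
  doubled (with −9 where >9): 6 6 3 9 1 7 1 → sum 33
  kept as-is: 6 2 4 6 0 1 → sum 19
Total = 33 + 19 = 52.
Check digit = (10 − (52 mod 10)) mod 10 = 8.

8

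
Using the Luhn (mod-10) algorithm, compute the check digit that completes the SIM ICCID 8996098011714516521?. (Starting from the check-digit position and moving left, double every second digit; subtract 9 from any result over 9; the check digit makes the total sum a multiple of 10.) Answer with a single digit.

8

Partial digits right→left: 1 2 5 6 1 5 4 1 7 1 1 0 8 9 0 6 9 9 8
Double every second digit counting from the check-digit position (so the 1st, 3rd, 5th, ... of the partial from the right).
  doubled (with −9 where >9): 2 1 2 8 5 2 7 0 9 7 → sum 43
  kept as-is: 2 6 5 1 1 0 9 6 9 → sum 39
Total = 43 + 39 = 82.
Check digit = (10 − (82 mod 10)) mod 10 = 8.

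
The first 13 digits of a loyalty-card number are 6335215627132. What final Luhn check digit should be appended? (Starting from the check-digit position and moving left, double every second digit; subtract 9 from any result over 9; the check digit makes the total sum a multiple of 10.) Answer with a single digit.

Partial digits right→left: 2 3 1 7 2 6 5 1 2 5 3 3 6
Double every second digit counting from the check-digit position (so the 1st, 3rd, 5th, ... of the partial from the right).
  doubled (with −9 where >9): 4 2 4 1 4 6 3 → sum 24
  kept as-is: 3 7 6 1 5 3 → sum 25
Total = 24 + 25 = 49.
Check digit = (10 − (49 mod 10)) mod 10 = 1.

1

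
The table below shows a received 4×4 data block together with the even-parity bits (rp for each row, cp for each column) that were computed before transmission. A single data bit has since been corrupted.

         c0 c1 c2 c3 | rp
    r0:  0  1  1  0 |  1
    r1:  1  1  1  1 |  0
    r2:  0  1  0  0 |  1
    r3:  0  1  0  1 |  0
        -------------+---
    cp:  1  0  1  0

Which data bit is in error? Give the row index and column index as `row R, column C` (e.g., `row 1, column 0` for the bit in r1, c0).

row 0, column 2

Recompute each row's even parity and compare to rp:
  r0: data parity 0, sent rp 1 → mismatch
  r1: data parity 0, sent rp 0 → ok
  r2: data parity 1, sent rp 1 → ok
  r3: data parity 0, sent rp 0 → ok
Recompute each column's even parity and compare to cp:
  c0: data parity 1, sent cp 1 → ok
  c1: data parity 0, sent cp 0 → ok
  c2: data parity 0, sent cp 1 → mismatch
  c3: data parity 0, sent cp 0 → ok
Exactly one row (r0) and one column (c2) fail → the flipped bit is at their intersection.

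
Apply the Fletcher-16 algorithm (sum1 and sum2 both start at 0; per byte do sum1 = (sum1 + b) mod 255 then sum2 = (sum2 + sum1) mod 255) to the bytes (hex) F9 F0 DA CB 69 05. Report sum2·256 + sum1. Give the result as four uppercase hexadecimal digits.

Running sums (mod 255):
  after byte 0 (F9): sum1=249, sum2=249
  after byte 1 (F0): sum1=234, sum2=228
  after byte 2 (DA): sum1=197, sum2=170
  after byte 3 (CB): sum1=145, sum2=60
  after byte 4 (69): sum1=250, sum2=55
  after byte 5 (05): sum1=0, sum2=55
Checksum = sum2·256 + sum1 = 55·256 + 0 = 14080 = 0x3700.

3700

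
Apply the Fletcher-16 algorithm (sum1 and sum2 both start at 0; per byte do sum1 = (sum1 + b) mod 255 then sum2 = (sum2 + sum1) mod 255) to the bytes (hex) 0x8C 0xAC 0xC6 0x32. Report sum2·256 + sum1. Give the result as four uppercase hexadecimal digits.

F732

Running sums (mod 255):
  after byte 0 (0x8C): sum1=140, sum2=140
  after byte 1 (0xAC): sum1=57, sum2=197
  after byte 2 (0xC6): sum1=0, sum2=197
  after byte 3 (0x32): sum1=50, sum2=247
Checksum = sum2·256 + sum1 = 247·256 + 50 = 63282 = 0xF732.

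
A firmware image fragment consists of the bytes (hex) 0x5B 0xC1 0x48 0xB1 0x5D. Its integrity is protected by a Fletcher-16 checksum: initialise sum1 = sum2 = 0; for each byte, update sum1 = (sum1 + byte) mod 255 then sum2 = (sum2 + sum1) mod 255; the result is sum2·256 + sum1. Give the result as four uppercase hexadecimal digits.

6974

Running sums (mod 255):
  after byte 0 (0x5B): sum1=91, sum2=91
  after byte 1 (0xC1): sum1=29, sum2=120
  after byte 2 (0x48): sum1=101, sum2=221
  after byte 3 (0xB1): sum1=23, sum2=244
  after byte 4 (0x5D): sum1=116, sum2=105
Checksum = sum2·256 + sum1 = 105·256 + 116 = 26996 = 0x6974.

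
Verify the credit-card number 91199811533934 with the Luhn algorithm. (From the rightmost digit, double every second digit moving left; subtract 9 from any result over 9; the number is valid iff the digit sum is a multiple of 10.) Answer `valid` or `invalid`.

valid

From the right, keep odd positions and double even positions (subtract 9 from any doubled value over 9):
  doubled (positions 2,4,...): 6 6 1 2 9 2 9 → sum 35
  kept (positions 1,3,...): 4 9 3 1 8 9 1 → sum 35
Total = 70.
70 mod 10 = 0, so the number is valid.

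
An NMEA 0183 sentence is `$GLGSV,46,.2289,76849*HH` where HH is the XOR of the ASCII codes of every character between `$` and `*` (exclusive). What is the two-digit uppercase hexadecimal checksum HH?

7C

XOR the ASCII codes of the payload characters:
  'G' = 0x47 → acc = 0x47
  'L' = 0x4C → acc = 0x0B
  'G' = 0x47 → acc = 0x4C
  'S' = 0x53 → acc = 0x1F
  'V' = 0x56 → acc = 0x49
  ',' = 0x2C → acc = 0x65
  '4' = 0x34 → acc = 0x51
  '6' = 0x36 → acc = 0x67
  ',' = 0x2C → acc = 0x4B
  '.' = 0x2E → acc = 0x65
  '2' = 0x32 → acc = 0x57
  '2' = 0x32 → acc = 0x65
  '8' = 0x38 → acc = 0x5D
  '9' = 0x39 → acc = 0x64
  ',' = 0x2C → acc = 0x48
  '7' = 0x37 → acc = 0x7F
  '6' = 0x36 → acc = 0x49
  '8' = 0x38 → acc = 0x71
  '4' = 0x34 → acc = 0x45
  '9' = 0x39 → acc = 0x7C
Checksum = 0x7C.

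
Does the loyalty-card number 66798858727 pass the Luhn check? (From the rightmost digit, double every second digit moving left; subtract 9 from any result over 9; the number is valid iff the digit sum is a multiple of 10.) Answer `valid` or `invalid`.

From the right, keep odd positions and double even positions (subtract 9 from any doubled value over 9):
  doubled (positions 2,4,...): 4 7 7 9 3 → sum 30
  kept (positions 1,3,...): 7 7 5 8 7 6 → sum 40
Total = 70.
70 mod 10 = 0, so the number is valid.

valid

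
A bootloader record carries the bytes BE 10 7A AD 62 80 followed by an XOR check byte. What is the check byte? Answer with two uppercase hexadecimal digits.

9B

XOR the bytes together:
  start with 0xBE
  0xBE ⊕ 0x10 = 0xAE
  0xAE ⊕ 0x7A = 0xD4
  0xD4 ⊕ 0xAD = 0x79
  0x79 ⊕ 0x62 = 0x1B
  0x1B ⊕ 0x80 = 0x9B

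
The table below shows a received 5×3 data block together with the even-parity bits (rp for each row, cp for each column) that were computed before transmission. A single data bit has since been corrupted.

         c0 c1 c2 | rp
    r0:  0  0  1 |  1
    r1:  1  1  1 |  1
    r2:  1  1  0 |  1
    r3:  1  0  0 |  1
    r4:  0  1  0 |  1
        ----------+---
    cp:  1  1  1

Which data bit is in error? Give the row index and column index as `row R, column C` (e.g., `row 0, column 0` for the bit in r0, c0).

Recompute each row's even parity and compare to rp:
  r0: data parity 1, sent rp 1 → ok
  r1: data parity 1, sent rp 1 → ok
  r2: data parity 0, sent rp 1 → mismatch
  r3: data parity 1, sent rp 1 → ok
  r4: data parity 1, sent rp 1 → ok
Recompute each column's even parity and compare to cp:
  c0: data parity 1, sent cp 1 → ok
  c1: data parity 1, sent cp 1 → ok
  c2: data parity 0, sent cp 1 → mismatch
Exactly one row (r2) and one column (c2) fail → the flipped bit is at their intersection.

row 2, column 2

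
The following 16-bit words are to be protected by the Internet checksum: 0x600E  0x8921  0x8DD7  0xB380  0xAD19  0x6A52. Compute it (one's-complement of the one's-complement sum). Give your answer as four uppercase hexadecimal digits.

BE0B

One's-complement addition (fold any carry out of bit 15 back into bit 0):
  0x600E + 0x8921 = 0x0E92F
  0xE92F + 0x8DD7 = 0x17706 → wrap carry → 0x7707
  0x7707 + 0xB380 = 0x12A87 → wrap carry → 0x2A88
  0x2A88 + 0xAD19 = 0x0D7A1
  0xD7A1 + 0x6A52 = 0x141F3 → wrap carry → 0x41F4
One's-complement sum = 0x41F4.
Checksum = ~0x41F4 & 0xFFFF = 0xBE0B.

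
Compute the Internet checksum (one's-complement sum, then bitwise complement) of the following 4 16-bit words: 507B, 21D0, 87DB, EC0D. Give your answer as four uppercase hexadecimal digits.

19CB

One's-complement addition (fold any carry out of bit 15 back into bit 0):
  0x507B + 0x21D0 = 0x0724B
  0x724B + 0x87DB = 0x0FA26
  0xFA26 + 0xEC0D = 0x1E633 → wrap carry → 0xE634
One's-complement sum = 0xE634.
Checksum = ~0xE634 & 0xFFFF = 0x19CB.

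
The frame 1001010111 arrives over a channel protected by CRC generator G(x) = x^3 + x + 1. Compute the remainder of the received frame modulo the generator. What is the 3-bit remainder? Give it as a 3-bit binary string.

000

Modulo-2 division of 1001010111 by 1011:
  pos 0: 1001 XOR 1011 = 0010
  pos 2: 1001 XOR 1011 = 0010
  pos 4: 1001 XOR 1011 = 0010
  pos 6: 1011 XOR 1011 = 0000
Remainder = 000 (zero — the frame passes the CRC check).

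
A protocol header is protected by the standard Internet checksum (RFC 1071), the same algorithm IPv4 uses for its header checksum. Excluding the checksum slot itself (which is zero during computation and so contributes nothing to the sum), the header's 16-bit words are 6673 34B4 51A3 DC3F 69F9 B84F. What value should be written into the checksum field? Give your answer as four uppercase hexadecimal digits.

One's-complement addition (fold any carry out of bit 15 back into bit 0):
  0x6673 + 0x34B4 = 0x09B27
  0x9B27 + 0x51A3 = 0x0ECCA
  0xECCA + 0xDC3F = 0x1C909 → wrap carry → 0xC90A
  0xC90A + 0x69F9 = 0x13303 → wrap carry → 0x3304
  0x3304 + 0xB84F = 0x0EB53
One's-complement sum = 0xEB53.
Checksum = ~0xEB53 & 0xFFFF = 0x14AC.

14AC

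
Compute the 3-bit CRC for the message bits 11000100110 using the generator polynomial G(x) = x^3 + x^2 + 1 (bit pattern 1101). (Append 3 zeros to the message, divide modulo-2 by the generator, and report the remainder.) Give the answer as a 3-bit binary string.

011

Append 3 zeros: 11000100110000. Divide by 1101 (XOR where the leading bit is 1):
  pos 0: 1100 XOR 1101 = 0001
  pos 3: 1010 XOR 1101 = 0111
  pos 4: 1110 XOR 1101 = 0011
  pos 6: 1111 XOR 1101 = 0010
  pos 8: 1000 XOR 1101 = 0101
  pos 9: 1010 XOR 1101 = 0111
  pos 10: 1110 XOR 1101 = 0011
Remainder (last 3 bits) = 011. This is the CRC / FCS.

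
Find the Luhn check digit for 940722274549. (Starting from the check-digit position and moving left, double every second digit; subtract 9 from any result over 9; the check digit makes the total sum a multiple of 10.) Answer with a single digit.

7

Partial digits right→left: 9 4 5 4 7 2 2 2 7 0 4 9
Double every second digit counting from the check-digit position (so the 1st, 3rd, 5th, ... of the partial from the right).
  doubled (with −9 where >9): 9 1 5 4 5 8 → sum 32
  kept as-is: 4 4 2 2 0 9 → sum 21
Total = 32 + 21 = 53.
Check digit = (10 − (53 mod 10)) mod 10 = 7.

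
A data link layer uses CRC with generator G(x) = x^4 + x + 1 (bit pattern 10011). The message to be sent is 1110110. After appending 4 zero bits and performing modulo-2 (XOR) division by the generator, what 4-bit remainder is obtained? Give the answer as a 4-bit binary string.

Append 4 zeros: 11101100000. Divide by 10011 (XOR where the leading bit is 1):
  pos 0: 11101 XOR 10011 = 01110
  pos 1: 11101 XOR 10011 = 01110
  pos 2: 11100 XOR 10011 = 01111
  pos 3: 11110 XOR 10011 = 01101
  pos 4: 11010 XOR 10011 = 01001
  pos 5: 10010 XOR 10011 = 00001
Remainder (last 4 bits) = 0010. This is the CRC / FCS.

0010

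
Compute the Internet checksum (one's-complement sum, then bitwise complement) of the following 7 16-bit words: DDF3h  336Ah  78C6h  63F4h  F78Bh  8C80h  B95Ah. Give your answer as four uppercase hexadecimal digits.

One's-complement addition (fold any carry out of bit 15 back into bit 0):
  0xDDF3 + 0x336A = 0x1115D → wrap carry → 0x115E
  0x115E + 0x78C6 = 0x08A24
  0x8A24 + 0x63F4 = 0x0EE18
  0xEE18 + 0xF78B = 0x1E5A3 → wrap carry → 0xE5A4
  0xE5A4 + 0x8C80 = 0x17224 → wrap carry → 0x7225
  0x7225 + 0xB95A = 0x12B7F → wrap carry → 0x2B80
One's-complement sum = 0x2B80.
Checksum = ~0x2B80 & 0xFFFF = 0xD47F.

D47F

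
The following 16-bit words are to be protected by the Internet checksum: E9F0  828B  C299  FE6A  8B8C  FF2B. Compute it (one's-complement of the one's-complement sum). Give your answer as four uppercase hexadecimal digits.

47C6

One's-complement addition (fold any carry out of bit 15 back into bit 0):
  0xE9F0 + 0x828B = 0x16C7B → wrap carry → 0x6C7C
  0x6C7C + 0xC299 = 0x12F15 → wrap carry → 0x2F16
  0x2F16 + 0xFE6A = 0x12D80 → wrap carry → 0x2D81
  0x2D81 + 0x8B8C = 0x0B90D
  0xB90D + 0xFF2B = 0x1B838 → wrap carry → 0xB839
One's-complement sum = 0xB839.
Checksum = ~0xB839 & 0xFFFF = 0x47C6.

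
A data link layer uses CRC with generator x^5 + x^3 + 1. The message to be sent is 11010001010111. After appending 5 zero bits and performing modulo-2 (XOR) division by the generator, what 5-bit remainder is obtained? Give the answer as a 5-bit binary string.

Append 5 zeros: 1101000101011100000. Divide by 101001 (XOR where the leading bit is 1):
  pos 0: 110100 XOR 101001 = 011101
  pos 1: 111010 XOR 101001 = 010011
  pos 2: 100111 XOR 101001 = 001110
  pos 4: 111001 XOR 101001 = 010000
  pos 5: 100000 XOR 101001 = 001001
  pos 7: 100111 XOR 101001 = 001110
  pos 9: 111010 XOR 101001 = 010011
  pos 10: 100110 XOR 101001 = 001111
  pos 12: 111100 XOR 101001 = 010101
  pos 13: 101010 XOR 101001 = 000011
Remainder (last 5 bits) = 00011. This is the CRC / FCS.

00011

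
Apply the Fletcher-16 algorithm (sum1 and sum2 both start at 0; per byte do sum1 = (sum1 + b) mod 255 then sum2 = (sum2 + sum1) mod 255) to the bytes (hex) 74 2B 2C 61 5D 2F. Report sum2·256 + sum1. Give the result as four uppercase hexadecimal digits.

Running sums (mod 255):
  after byte 0 (74): sum1=116, sum2=116
  after byte 1 (2B): sum1=159, sum2=20
  after byte 2 (2C): sum1=203, sum2=223
  after byte 3 (61): sum1=45, sum2=13
  after byte 4 (5D): sum1=138, sum2=151
  after byte 5 (2F): sum1=185, sum2=81
Checksum = sum2·256 + sum1 = 81·256 + 185 = 20921 = 0x51B9.

51B9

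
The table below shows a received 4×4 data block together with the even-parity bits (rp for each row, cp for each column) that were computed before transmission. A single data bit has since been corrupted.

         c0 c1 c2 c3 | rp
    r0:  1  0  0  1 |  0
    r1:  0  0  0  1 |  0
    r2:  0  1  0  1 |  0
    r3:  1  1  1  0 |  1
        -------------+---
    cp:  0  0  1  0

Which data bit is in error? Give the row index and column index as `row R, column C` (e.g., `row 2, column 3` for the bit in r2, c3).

row 1, column 3

Recompute each row's even parity and compare to rp:
  r0: data parity 0, sent rp 0 → ok
  r1: data parity 1, sent rp 0 → mismatch
  r2: data parity 0, sent rp 0 → ok
  r3: data parity 1, sent rp 1 → ok
Recompute each column's even parity and compare to cp:
  c0: data parity 0, sent cp 0 → ok
  c1: data parity 0, sent cp 0 → ok
  c2: data parity 1, sent cp 1 → ok
  c3: data parity 1, sent cp 0 → mismatch
Exactly one row (r1) and one column (c3) fail → the flipped bit is at their intersection.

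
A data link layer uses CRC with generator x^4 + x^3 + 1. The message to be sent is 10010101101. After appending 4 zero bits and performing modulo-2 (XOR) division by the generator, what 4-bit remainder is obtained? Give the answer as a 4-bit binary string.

0101

Append 4 zeros: 100101011010000. Divide by 11001 (XOR where the leading bit is 1):
  pos 0: 10010 XOR 11001 = 01011
  pos 1: 10111 XOR 11001 = 01110
  pos 2: 11100 XOR 11001 = 00101
  pos 4: 10111 XOR 11001 = 01110
  pos 5: 11100 XOR 11001 = 00101
  pos 7: 10110 XOR 11001 = 01111
  pos 8: 11110 XOR 11001 = 00111
  pos 10: 11100 XOR 11001 = 00101
Remainder (last 4 bits) = 0101. This is the CRC / FCS.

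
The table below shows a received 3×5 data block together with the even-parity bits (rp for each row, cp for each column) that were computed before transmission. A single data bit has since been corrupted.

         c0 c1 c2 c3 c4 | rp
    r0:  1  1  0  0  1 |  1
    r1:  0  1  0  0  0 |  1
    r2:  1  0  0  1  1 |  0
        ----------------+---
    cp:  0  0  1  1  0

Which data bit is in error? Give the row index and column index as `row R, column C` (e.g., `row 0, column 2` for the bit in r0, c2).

row 2, column 2

Recompute each row's even parity and compare to rp:
  r0: data parity 1, sent rp 1 → ok
  r1: data parity 1, sent rp 1 → ok
  r2: data parity 1, sent rp 0 → mismatch
Recompute each column's even parity and compare to cp:
  c0: data parity 0, sent cp 0 → ok
  c1: data parity 0, sent cp 0 → ok
  c2: data parity 0, sent cp 1 → mismatch
  c3: data parity 1, sent cp 1 → ok
  c4: data parity 0, sent cp 0 → ok
Exactly one row (r2) and one column (c2) fail → the flipped bit is at their intersection.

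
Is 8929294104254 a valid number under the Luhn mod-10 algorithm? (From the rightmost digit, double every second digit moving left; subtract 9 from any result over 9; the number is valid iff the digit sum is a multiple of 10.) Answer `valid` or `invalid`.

From the right, keep odd positions and double even positions (subtract 9 from any doubled value over 9):
  doubled (positions 2,4,...): 1 8 2 9 9 9 → sum 38
  kept (positions 1,3,...): 4 2 0 4 2 2 8 → sum 22
Total = 60.
60 mod 10 = 0, so the number is valid.

valid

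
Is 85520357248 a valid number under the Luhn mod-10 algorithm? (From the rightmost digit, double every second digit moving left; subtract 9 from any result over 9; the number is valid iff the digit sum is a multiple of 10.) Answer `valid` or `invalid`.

From the right, keep odd positions and double even positions (subtract 9 from any doubled value over 9):
  doubled (positions 2,4,...): 8 5 6 4 1 → sum 24
  kept (positions 1,3,...): 8 2 5 0 5 8 → sum 28
Total = 52.
52 mod 10 = 2, so the number is invalid.

invalid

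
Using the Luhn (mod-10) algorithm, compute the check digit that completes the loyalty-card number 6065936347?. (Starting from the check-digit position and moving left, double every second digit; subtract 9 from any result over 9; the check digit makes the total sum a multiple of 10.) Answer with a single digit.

Partial digits right→left: 7 4 3 6 3 9 5 6 0 6
Double every second digit counting from the check-digit position (so the 1st, 3rd, 5th, ... of the partial from the right).
  doubled (with −9 where >9): 5 6 6 1 0 → sum 18
  kept as-is: 4 6 9 6 6 → sum 31
Total = 18 + 31 = 49.
Check digit = (10 − (49 mod 10)) mod 10 = 1.

1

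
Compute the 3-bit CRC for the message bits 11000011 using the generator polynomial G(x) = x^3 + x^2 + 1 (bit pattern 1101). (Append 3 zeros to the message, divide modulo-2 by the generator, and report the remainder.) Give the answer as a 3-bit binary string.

011

Append 3 zeros: 11000011000. Divide by 1101 (XOR where the leading bit is 1):
  pos 0: 1100 XOR 1101 = 0001
  pos 3: 1001 XOR 1101 = 0100
  pos 4: 1001 XOR 1101 = 0100
  pos 5: 1000 XOR 1101 = 0101
  pos 6: 1010 XOR 1101 = 0111
  pos 7: 1110 XOR 1101 = 0011
Remainder (last 3 bits) = 011. This is the CRC / FCS.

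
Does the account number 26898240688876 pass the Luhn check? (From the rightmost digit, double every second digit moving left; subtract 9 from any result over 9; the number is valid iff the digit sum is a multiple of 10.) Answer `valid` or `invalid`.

From the right, keep odd positions and double even positions (subtract 9 from any doubled value over 9):
  doubled (positions 2,4,...): 5 7 3 8 7 7 4 → sum 41
  kept (positions 1,3,...): 6 8 8 0 2 9 6 → sum 39
Total = 80.
80 mod 10 = 0, so the number is valid.

valid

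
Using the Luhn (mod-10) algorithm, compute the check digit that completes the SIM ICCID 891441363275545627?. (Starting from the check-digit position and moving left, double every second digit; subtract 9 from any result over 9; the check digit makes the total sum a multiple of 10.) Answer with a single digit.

9

Partial digits right→left: 7 2 6 5 4 5 5 7 2 3 6 3 1 4 4 1 9 8
Double every second digit counting from the check-digit position (so the 1st, 3rd, 5th, ... of the partial from the right).
  doubled (with −9 where >9): 5 3 8 1 4 3 2 8 9 → sum 43
  kept as-is: 2 5 5 7 3 3 4 1 8 → sum 38
Total = 43 + 38 = 81.
Check digit = (10 − (81 mod 10)) mod 10 = 9.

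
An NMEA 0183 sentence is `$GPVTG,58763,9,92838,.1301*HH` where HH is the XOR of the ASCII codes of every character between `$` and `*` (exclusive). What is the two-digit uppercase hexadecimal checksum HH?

XOR the ASCII codes of the payload characters:
  'G' = 0x47 → acc = 0x47
  'P' = 0x50 → acc = 0x17
  'V' = 0x56 → acc = 0x41
  'T' = 0x54 → acc = 0x15
  'G' = 0x47 → acc = 0x52
  ',' = 0x2C → acc = 0x7E
  '5' = 0x35 → acc = 0x4B
  '8' = 0x38 → acc = 0x73
  '7' = 0x37 → acc = 0x44
  '6' = 0x36 → acc = 0x72
  '3' = 0x33 → acc = 0x41
  ',' = 0x2C → acc = 0x6D
  '9' = 0x39 → acc = 0x54
  ',' = 0x2C → acc = 0x78
  '9' = 0x39 → acc = 0x41
  '2' = 0x32 → acc = 0x73
  '8' = 0x38 → acc = 0x4B
  '3' = 0x33 → acc = 0x78
  '8' = 0x38 → acc = 0x40
  ',' = 0x2C → acc = 0x6C
  '.' = 0x2E → acc = 0x42
  '1' = 0x31 → acc = 0x73
  '3' = 0x33 → acc = 0x40
  '0' = 0x30 → acc = 0x70
  '1' = 0x31 → acc = 0x41
Checksum = 0x41.

41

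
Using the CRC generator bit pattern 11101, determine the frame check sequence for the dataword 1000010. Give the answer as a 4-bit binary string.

1111

Append 4 zeros: 10000100000. Divide by 11101 (XOR where the leading bit is 1):
  pos 0: 10000 XOR 11101 = 01101
  pos 1: 11011 XOR 11101 = 00110
  pos 3: 11000 XOR 11101 = 00101
  pos 5: 10100 XOR 11101 = 01001
  pos 6: 10010 XOR 11101 = 01111
Remainder (last 4 bits) = 1111. This is the CRC / FCS.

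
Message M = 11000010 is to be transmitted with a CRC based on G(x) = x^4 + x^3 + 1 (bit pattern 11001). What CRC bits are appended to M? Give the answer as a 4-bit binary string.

1100

Append 4 zeros: 110000100000. Divide by 11001 (XOR where the leading bit is 1):
  pos 0: 11000 XOR 11001 = 00001
  pos 4: 10100 XOR 11001 = 01101
  pos 5: 11010 XOR 11001 = 00011
Remainder (last 4 bits) = 1100. This is the CRC / FCS.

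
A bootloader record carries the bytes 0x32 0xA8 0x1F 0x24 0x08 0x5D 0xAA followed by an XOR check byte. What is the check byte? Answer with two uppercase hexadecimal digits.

5E

XOR the bytes together:
  start with 0x32
  0x32 ⊕ 0xA8 = 0x9A
  0x9A ⊕ 0x1F = 0x85
  0x85 ⊕ 0x24 = 0xA1
  0xA1 ⊕ 0x08 = 0xA9
  0xA9 ⊕ 0x5D = 0xF4
  0xF4 ⊕ 0xAA = 0x5E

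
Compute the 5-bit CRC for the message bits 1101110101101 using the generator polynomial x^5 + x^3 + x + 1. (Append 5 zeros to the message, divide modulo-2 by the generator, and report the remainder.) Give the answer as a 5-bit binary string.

Append 5 zeros: 110111010110100000. Divide by 101011 (XOR where the leading bit is 1):
  pos 0: 110111 XOR 101011 = 011100
  pos 1: 111000 XOR 101011 = 010011
  pos 2: 100111 XOR 101011 = 001100
  pos 4: 110001 XOR 101011 = 011010
  pos 5: 110101 XOR 101011 = 011110
  pos 6: 111100 XOR 101011 = 010111
  pos 7: 101111 XOR 101011 = 000100
  pos 10: 100000 XOR 101011 = 001011
  pos 12: 101100 XOR 101011 = 000111
Remainder (last 5 bits) = 00111. This is the CRC / FCS.

00111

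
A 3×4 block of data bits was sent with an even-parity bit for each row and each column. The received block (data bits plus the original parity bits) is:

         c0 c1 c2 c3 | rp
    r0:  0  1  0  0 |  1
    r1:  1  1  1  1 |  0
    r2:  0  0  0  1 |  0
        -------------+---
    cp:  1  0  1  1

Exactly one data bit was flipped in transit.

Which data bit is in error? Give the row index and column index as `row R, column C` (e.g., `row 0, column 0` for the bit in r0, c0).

Recompute each row's even parity and compare to rp:
  r0: data parity 1, sent rp 1 → ok
  r1: data parity 0, sent rp 0 → ok
  r2: data parity 1, sent rp 0 → mismatch
Recompute each column's even parity and compare to cp:
  c0: data parity 1, sent cp 1 → ok
  c1: data parity 0, sent cp 0 → ok
  c2: data parity 1, sent cp 1 → ok
  c3: data parity 0, sent cp 1 → mismatch
Exactly one row (r2) and one column (c3) fail → the flipped bit is at their intersection.

row 2, column 3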